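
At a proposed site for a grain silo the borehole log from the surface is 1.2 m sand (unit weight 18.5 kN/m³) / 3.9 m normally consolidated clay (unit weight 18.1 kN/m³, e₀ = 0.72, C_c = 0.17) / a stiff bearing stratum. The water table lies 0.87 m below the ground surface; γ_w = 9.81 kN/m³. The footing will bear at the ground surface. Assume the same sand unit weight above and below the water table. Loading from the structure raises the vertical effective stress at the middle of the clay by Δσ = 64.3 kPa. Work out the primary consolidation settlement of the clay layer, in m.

Mid-depth of clay below the ground surface: z = 1.2 + 3.9/2 = 3.15 m.
Total vertical stress at mid-clay: σ_v = 18.5×1.2 + 18.1×1.95 = 57.495 kPa.
Pore pressure: u = 9.81×(3.15 − 0.87) = 22.367 kPa.
Initial effective stress: σ'_0 = σ_v − u = 57.495 − 22.367 = 35.128 kPa.
Final effective stress: σ'_f = σ'_0 + Δσ = 35.128 + 64.3 = 99.428 kPa.
Normally consolidated clay, so the full stress increment lies on the virgin compression line:
S_c = C_c·H/(1+e₀)·log₁₀(σ'_f/σ'_0) = 0.17×3.9/(1+0.72)×log₁₀(99.428/35.128)
    = 0.38547 × 0.45186 = 0.1742 m

S_c ≈ 0.174 m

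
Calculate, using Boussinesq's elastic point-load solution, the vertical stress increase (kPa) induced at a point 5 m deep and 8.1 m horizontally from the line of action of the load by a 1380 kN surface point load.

Δσ_z ≈ 1.05 kPa

Boussinesq vertical stress below a point load on an elastic half-space:
Δσ_z = 3P/(2πz²) · [1 + (r/z)²]^(−5/2)
r/z = 8.1/5 = 1.62; [1+(r/z)²]^(−5/2) = 0.039986.
Δσ_z = 3×1380/(2π×5²) × 0.039986 = 26.356 × 0.039986 = 1.054 kPa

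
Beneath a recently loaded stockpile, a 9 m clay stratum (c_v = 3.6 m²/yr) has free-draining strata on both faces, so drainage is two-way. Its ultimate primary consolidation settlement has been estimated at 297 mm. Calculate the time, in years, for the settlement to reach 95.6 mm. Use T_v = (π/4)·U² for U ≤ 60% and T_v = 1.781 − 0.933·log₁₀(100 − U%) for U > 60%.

t ≈ 0.458 years

Drainage path length: H_d = H/2 = 4.5 m (double drainage).
U = S(t)/S_ult = 95.6/297 = 0.3219.
U ≤ 60%: T_v = (π/4)·U² = (π/4)×0.32189² = 0.081375.
t = T_v·H_d²/c_v = 0.081375×4.5²/3.6 = 0.4577 years.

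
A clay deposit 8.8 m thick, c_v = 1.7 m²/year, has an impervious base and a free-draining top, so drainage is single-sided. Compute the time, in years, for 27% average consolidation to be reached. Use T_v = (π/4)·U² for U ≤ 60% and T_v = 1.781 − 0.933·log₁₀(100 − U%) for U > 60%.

Drainage path length: H_d = H = 8.8 m (single drainage).
U ≤ 60%: T_v = (π/4)·U² = (π/4)×0.27² = 0.057256.
t = T_v·H_d²/c_v = 0.057256×8.8²/1.7 = 2.608 years.

t ≈ 2.61 years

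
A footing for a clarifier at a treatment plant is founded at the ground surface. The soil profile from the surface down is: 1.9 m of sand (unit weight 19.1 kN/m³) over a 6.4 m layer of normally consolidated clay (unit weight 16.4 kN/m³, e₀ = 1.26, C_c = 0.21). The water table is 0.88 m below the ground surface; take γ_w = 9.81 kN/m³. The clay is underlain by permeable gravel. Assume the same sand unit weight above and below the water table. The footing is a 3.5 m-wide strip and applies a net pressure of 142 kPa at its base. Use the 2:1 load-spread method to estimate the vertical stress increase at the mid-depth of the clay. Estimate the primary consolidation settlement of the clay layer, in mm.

S_c ≈ 206 mm

Mid-depth of clay below the ground surface: z = 1.9 + 6.4/2 = 5.1 m.
Total vertical stress at mid-clay: σ_v = 19.1×1.9 + 16.4×3.2 = 88.77 kPa.
Pore pressure: u = 9.81×(5.1 − 0.88) = 41.398 kPa.
Initial effective stress: σ'_0 = σ_v − u = 88.77 − 41.398 = 47.372 kPa.
Stress increase at mid-clay by the 2:1 spreading method:
Δσ = qB/(B+z) = 142×3.5/(3.5+5.1) = 57.791 kPa
Final effective stress: σ'_f = σ'_0 + Δσ = 47.372 + 57.791 = 105.16 kPa.
Normally consolidated clay, so the full stress increment lies on the virgin compression line:
S_c = C_c·H/(1+e₀)·log₁₀(σ'_f/σ'_0) = 0.21×6.4/(1+1.26)×log₁₀(105.16/47.372)
    = 0.59469 × 0.34633 = 0.206 m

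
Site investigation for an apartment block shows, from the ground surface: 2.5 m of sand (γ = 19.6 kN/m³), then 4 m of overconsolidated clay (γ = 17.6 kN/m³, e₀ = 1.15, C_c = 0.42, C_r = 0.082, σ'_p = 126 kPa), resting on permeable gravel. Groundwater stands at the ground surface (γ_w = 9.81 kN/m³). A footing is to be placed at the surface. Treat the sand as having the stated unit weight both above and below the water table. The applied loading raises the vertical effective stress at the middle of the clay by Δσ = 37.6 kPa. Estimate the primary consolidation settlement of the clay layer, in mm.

S_c ≈ 43.9 mm

Mid-depth of clay below the ground surface: z = 2.5 + 4/2 = 4.5 m.
Total vertical stress at mid-clay: σ_v = 19.6×2.5 + 17.6×2 = 84.2 kPa.
Pore pressure: u = 9.81×(4.5 − 0) = 44.145 kPa.
Initial effective stress: σ'_0 = σ_v − u = 84.2 − 44.145 = 40.055 kPa.
Final effective stress: σ'_f = 40.055 + 37.6 = 77.655 kPa.
σ'_f = 77.655 ≤ σ'_p = 126 kPa, so the clay remains overconsolidated and only the recompression index applies:
S_c = C_r·H/(1+e₀)·log₁₀(σ'_f/σ'_0) = 0.082×4/2.15×log₁₀(77.655/40.055)
    = 0.15256 × 0.28751 = 0.04386 m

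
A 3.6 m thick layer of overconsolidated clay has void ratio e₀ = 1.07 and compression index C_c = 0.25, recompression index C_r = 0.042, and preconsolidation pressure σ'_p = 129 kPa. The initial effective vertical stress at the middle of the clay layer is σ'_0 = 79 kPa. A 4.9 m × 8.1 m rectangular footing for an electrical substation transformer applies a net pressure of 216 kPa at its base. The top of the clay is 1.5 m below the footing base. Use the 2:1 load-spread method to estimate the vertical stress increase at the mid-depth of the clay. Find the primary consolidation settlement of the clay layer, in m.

S_c ≈ 0.0685 m

Mid-depth of clay below the footing base: z = 1.5 + 3.6/2 = 3.3 m.
Stress increase at mid-clay by the 2:1 spreading method:
Δσ = qBL/((B+z)(L+z)) = 216×4.9×8.1/((4.9+3.3)(8.1+3.3)) = 91.71 kPa
Final effective stress: σ'_f = 79 + 91.71 = 170.71 kPa.
σ'_f = 170.71 > σ'_p = 129 kPa, so the stress path crosses the preconsolidation pressure — recompression up to σ'_p, then virgin compression beyond:
S_c = H/(1+e₀)·[C_r·log₁₀(σ'_p/σ'_0) + C_c·log₁₀(σ'_f/σ'_p)]
    = 3.6/2.07 × [0.042×log₁₀(129/79) + 0.25×log₁₀(170.71/129)]
    = 1.7391 × [0.0089444 + 0.030417] = 0.06845 m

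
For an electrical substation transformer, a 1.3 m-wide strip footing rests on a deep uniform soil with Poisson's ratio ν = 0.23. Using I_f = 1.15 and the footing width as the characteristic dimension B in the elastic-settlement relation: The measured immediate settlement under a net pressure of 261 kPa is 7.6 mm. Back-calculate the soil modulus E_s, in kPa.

S_e = q·B·(1−ν²)/E_s · I_f  ⇒  E_s = q·B·(1−ν²)·I_f / S_e.
E_s = 261 × 1.3 × 0.9471 × 1.15 / 0.0076 = 48630 kPa

E_s ≈ 48600 kPa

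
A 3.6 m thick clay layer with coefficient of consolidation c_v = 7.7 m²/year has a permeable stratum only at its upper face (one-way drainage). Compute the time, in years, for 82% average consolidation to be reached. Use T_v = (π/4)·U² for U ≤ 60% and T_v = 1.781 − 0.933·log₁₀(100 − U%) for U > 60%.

Drainage path length: H_d = H = 3.6 m (single drainage).
U > 60%: T_v = 1.781 − 0.933·log₁₀(100 − 82) = 0.60983.
t = T_v·H_d²/c_v = 0.60983×3.6²/7.7 = 1.026 years.

t ≈ 1.03 years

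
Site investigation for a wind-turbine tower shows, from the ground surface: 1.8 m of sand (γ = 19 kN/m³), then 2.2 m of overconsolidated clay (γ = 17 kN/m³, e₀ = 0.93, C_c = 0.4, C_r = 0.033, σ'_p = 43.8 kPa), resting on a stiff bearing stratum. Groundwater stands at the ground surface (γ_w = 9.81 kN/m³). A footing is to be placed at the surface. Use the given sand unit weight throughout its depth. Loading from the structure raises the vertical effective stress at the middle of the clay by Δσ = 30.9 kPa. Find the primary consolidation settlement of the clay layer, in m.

S_c ≈ 0.0559 m

Mid-depth of clay below the ground surface: z = 1.8 + 2.2/2 = 2.9 m.
Total vertical stress at mid-clay: σ_v = 19×1.8 + 17×1.1 = 52.9 kPa.
Pore pressure: u = 9.81×(2.9 − 0) = 28.449 kPa.
Initial effective stress: σ'_0 = σ_v − u = 52.9 − 28.449 = 24.451 kPa.
Final effective stress: σ'_f = 24.451 + 30.9 = 55.351 kPa.
σ'_f = 55.351 > σ'_p = 43.8 kPa, so the stress path crosses the preconsolidation pressure — recompression up to σ'_p, then virgin compression beyond:
S_c = H/(1+e₀)·[C_r·log₁₀(σ'_p/σ'_0) + C_c·log₁₀(σ'_f/σ'_p)]
    = 2.2/1.93 × [0.033×log₁₀(43.8/24.451) + 0.4×log₁₀(55.351/43.8)]
    = 1.1399 × [0.0083549 + 0.040661] = 0.05587 m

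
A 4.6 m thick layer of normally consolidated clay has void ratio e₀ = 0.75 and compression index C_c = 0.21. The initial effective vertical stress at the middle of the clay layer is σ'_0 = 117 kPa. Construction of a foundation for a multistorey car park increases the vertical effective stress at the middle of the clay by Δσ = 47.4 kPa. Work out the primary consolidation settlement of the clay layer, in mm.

S_c ≈ 81.5 mm

Final effective stress: σ'_f = σ'_0 + Δσ = 117 + 47.4 = 164.4 kPa.
Normally consolidated clay, so the full stress increment lies on the virgin compression line:
S_c = C_c·H/(1+e₀)·log₁₀(σ'_f/σ'_0) = 0.21×4.6/(1+0.75)×log₁₀(164.4/117)
    = 0.552 × 0.14772 = 0.08154 m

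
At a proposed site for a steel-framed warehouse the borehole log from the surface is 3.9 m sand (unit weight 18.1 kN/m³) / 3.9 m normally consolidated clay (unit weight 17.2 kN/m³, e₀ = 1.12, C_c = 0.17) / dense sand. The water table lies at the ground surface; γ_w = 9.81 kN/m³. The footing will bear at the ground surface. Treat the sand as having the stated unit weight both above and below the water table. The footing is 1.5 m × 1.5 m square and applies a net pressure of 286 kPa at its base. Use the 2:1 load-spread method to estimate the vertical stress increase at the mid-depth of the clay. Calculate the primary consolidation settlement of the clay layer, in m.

S_c ≈ 0.0308 m

Mid-depth of clay below the ground surface: z = 3.9 + 3.9/2 = 5.85 m.
Total vertical stress at mid-clay: σ_v = 18.1×3.9 + 17.2×1.95 = 104.13 kPa.
Pore pressure: u = 9.81×(5.85 − 0) = 57.389 kPa.
Initial effective stress: σ'_0 = σ_v − u = 104.13 − 57.389 = 46.741 kPa.
Stress increase at mid-clay by the 2:1 spreading method:
Δσ = qBL/((B+z)(L+z)) = 286×1.5×1.5/((1.5+5.85)(1.5+5.85)) = 11.912 kPa
Final effective stress: σ'_f = σ'_0 + Δσ = 46.741 + 11.912 = 58.653 kPa.
Normally consolidated clay, so the full stress increment lies on the virgin compression line:
S_c = C_c·H/(1+e₀)·log₁₀(σ'_f/σ'_0) = 0.17×3.9/(1+1.12)×log₁₀(58.653/46.741)
    = 0.31274 × 0.098592 = 0.03083 m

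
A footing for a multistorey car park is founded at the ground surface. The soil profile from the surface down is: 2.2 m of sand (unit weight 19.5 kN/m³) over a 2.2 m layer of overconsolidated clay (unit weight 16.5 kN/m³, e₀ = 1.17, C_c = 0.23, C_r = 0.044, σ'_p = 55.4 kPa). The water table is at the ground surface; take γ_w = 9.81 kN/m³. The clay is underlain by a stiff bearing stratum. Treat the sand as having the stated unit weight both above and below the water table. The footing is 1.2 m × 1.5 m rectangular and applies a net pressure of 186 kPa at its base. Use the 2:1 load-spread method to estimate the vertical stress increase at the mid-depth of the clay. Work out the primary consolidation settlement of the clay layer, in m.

S_c ≈ 0.00837 m

Mid-depth of clay below the ground surface: z = 2.2 + 2.2/2 = 3.3 m.
Total vertical stress at mid-clay: σ_v = 19.5×2.2 + 16.5×1.1 = 61.05 kPa.
Pore pressure: u = 9.81×(3.3 − 0) = 32.373 kPa.
Initial effective stress: σ'_0 = σ_v − u = 61.05 − 32.373 = 28.677 kPa.
Stress increase at mid-clay by the 2:1 spreading method:
Δσ = qBL/((B+z)(L+z)) = 186×1.2×1.5/((1.2+3.3)(1.5+3.3)) = 15.5 kPa
Final effective stress: σ'_f = 28.677 + 15.5 = 44.177 kPa.
σ'_f = 44.177 ≤ σ'_p = 55.4 kPa, so the clay remains overconsolidated and only the recompression index applies:
S_c = C_r·H/(1+e₀)·log₁₀(σ'_f/σ'_0) = 0.044×2.2/2.17×log₁₀(44.177/28.677)
    = 0.044607 × 0.18766 = 0.008371 m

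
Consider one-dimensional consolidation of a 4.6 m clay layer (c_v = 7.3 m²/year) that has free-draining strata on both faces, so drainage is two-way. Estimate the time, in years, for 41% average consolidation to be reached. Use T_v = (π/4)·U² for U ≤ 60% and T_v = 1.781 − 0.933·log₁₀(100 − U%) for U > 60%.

t ≈ 0.0957 years

Drainage path length: H_d = H/2 = 2.3 m (double drainage).
U ≤ 60%: T_v = (π/4)·U² = (π/4)×0.41² = 0.13203.
t = T_v·H_d²/c_v = 0.13203×2.3²/7.3 = 0.09568 years.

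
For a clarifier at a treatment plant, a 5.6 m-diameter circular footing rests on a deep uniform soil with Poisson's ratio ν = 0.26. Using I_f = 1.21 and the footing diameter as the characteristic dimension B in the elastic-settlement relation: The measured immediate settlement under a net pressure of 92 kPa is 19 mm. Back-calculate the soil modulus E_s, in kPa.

E_s ≈ 30600 kPa

S_e = q·B·(1−ν²)/E_s · I_f  ⇒  E_s = q·B·(1−ν²)·I_f / S_e.
E_s = 92 × 5.6 × 0.9324 × 1.21 / 0.019 = 30590 kPa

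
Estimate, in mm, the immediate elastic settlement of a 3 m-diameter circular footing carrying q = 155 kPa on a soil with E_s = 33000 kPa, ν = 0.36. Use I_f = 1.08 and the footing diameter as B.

Immediate (elastic) settlement: S_e = q·B·(1−ν²)/E_s · I_f.
S_e = 155 × 3 × (1 − 0.36²) / 33000 × 1.08
    = 155 × 3 × 0.8704 / 33000 × 1.08
    = 0.01325 m = 13.25 mm

S_e ≈ 13.2 mm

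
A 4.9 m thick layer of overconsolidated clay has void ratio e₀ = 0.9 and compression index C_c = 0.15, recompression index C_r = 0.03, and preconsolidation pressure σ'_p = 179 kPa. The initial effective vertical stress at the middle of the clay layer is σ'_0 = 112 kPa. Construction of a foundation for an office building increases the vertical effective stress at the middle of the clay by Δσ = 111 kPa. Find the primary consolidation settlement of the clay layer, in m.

Final effective stress: σ'_f = 112 + 111 = 223 kPa.
σ'_f = 223 > σ'_p = 179 kPa, so the stress path crosses the preconsolidation pressure — recompression up to σ'_p, then virgin compression beyond:
S_c = H/(1+e₀)·[C_r·log₁₀(σ'_p/σ'_0) + C_c·log₁₀(σ'_f/σ'_p)]
    = 4.9/1.9 × [0.03×log₁₀(179/112) + 0.15×log₁₀(223/179)]
    = 2.5789 × [0.0061091 + 0.014318] = 0.05268 m

S_c ≈ 0.0527 m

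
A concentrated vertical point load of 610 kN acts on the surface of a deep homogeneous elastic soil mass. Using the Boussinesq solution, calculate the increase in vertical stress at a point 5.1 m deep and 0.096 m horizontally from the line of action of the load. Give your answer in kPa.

Boussinesq vertical stress below a point load on an elastic half-space:
Δσ_z = 3P/(2πz²) · [1 + (r/z)²]^(−5/2)
r/z = 0.096/5.1 = 0.018824; [1+(r/z)²]^(−5/2) = 0.99911.
Δσ_z = 3×610/(2π×5.1²) × 0.99911 = 11.198 × 0.99911 = 11.19 kPa

Δσ_z ≈ 11.2 kPa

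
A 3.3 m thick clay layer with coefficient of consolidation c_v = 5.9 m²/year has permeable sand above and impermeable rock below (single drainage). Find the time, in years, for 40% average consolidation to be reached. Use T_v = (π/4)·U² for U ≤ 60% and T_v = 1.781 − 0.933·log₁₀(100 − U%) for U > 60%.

t ≈ 0.232 years

Drainage path length: H_d = H = 3.3 m (single drainage).
U ≤ 60%: T_v = (π/4)·U² = (π/4)×0.4² = 0.12566.
t = T_v·H_d²/c_v = 0.12566×3.3²/5.9 = 0.2319 years.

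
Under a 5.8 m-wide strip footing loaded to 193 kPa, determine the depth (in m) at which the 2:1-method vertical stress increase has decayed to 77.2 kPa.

z ≈ 8.7 m

2:1 spreading — at depth z the loaded area has grown by z in each plan dimension:
qB/(B+z) = Δσ_z ⇒ z = qB/Δσ_z − B = 193×5.8/77.2 − 5.8 = 8.7 m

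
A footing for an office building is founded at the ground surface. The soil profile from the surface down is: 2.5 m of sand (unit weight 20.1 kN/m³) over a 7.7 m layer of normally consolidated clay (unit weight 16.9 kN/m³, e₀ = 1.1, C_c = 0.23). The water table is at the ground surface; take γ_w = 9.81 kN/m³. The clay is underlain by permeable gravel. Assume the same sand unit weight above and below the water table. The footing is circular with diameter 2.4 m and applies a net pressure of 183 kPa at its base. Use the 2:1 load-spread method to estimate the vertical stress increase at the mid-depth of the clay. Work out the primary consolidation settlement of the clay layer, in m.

Mid-depth of clay below the ground surface: z = 2.5 + 7.7/2 = 6.35 m.
Total vertical stress at mid-clay: σ_v = 20.1×2.5 + 16.9×3.85 = 115.31 kPa.
Pore pressure: u = 9.81×(6.35 − 0) = 62.294 kPa.
Initial effective stress: σ'_0 = σ_v − u = 115.31 − 62.294 = 53.016 kPa.
Stress increase at mid-clay by the 2:1 spreading method:
Δσ ≈ qD²/(D+z)² = 183×2.4²/(2.4+6.35)² = 13.768 kPa
Final effective stress: σ'_f = σ'_0 + Δσ = 53.016 + 13.768 = 66.784 kPa.
Normally consolidated clay, so the full stress increment lies on the virgin compression line:
S_c = C_c·H/(1+e₀)·log₁₀(σ'_f/σ'_0) = 0.23×7.7/(1+1.1)×log₁₀(66.784/53.016)
    = 0.84333 × 0.10027 = 0.08456 m

S_c ≈ 0.0846 m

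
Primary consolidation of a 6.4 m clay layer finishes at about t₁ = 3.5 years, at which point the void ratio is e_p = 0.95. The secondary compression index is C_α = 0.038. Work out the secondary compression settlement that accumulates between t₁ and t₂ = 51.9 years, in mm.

Secondary compression: S_s = C_α·H/(1+e_p)·log₁₀(t₂/t₁)
S_s = 0.038×6.4/(1+0.95)×log₁₀(51.9/3.5)
    = 0.1247 × 1.171 = 0.1461 m

S_s ≈ 146 mm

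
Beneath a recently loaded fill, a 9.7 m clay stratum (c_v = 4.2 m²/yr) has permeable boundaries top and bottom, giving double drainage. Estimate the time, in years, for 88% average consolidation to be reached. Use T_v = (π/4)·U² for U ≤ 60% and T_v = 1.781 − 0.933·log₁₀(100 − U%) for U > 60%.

Drainage path length: H_d = H/2 = 4.85 m (double drainage).
U > 60%: T_v = 1.781 − 0.933·log₁₀(100 − 88) = 0.77412.
t = T_v·H_d²/c_v = 0.77412×4.85²/4.2 = 4.336 years.

t ≈ 4.34 years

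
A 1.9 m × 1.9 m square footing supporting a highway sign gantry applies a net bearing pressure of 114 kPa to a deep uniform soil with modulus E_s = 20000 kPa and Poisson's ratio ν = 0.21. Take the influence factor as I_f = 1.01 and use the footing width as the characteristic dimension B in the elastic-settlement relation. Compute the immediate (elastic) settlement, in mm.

S_e ≈ 10.5 mm

Immediate (elastic) settlement: S_e = q·B·(1−ν²)/E_s · I_f.
S_e = 114 × 1.9 × (1 − 0.21²) / 20000 × 1.01
    = 114 × 1.9 × 0.9559 / 20000 × 1.01
    = 0.01046 m = 10.46 mm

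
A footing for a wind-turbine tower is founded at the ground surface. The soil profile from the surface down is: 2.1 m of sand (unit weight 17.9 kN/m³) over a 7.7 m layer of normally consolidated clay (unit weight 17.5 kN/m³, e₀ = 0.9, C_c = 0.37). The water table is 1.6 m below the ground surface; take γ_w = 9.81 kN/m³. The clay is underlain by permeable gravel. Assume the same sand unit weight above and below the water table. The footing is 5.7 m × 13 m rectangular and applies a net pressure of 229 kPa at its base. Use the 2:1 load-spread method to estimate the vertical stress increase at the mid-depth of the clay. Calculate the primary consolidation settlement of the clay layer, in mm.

Mid-depth of clay below the ground surface: z = 2.1 + 7.7/2 = 5.95 m.
Total vertical stress at mid-clay: σ_v = 17.9×2.1 + 17.5×3.85 = 104.97 kPa.
Pore pressure: u = 9.81×(5.95 − 1.6) = 42.673 kPa.
Initial effective stress: σ'_0 = σ_v − u = 104.97 − 42.673 = 62.297 kPa.
Stress increase at mid-clay by the 2:1 spreading method:
Δσ = qBL/((B+z)(L+z)) = 229×5.7×13/((5.7+5.95)(13+5.95)) = 76.863 kPa
Final effective stress: σ'_f = σ'_0 + Δσ = 62.297 + 76.863 = 139.16 kPa.
Normally consolidated clay, so the full stress increment lies on the virgin compression line:
S_c = C_c·H/(1+e₀)·log₁₀(σ'_f/σ'_0) = 0.37×7.7/(1+0.9)×log₁₀(139.16/62.297)
    = 1.4995 × 0.34905 = 0.5234 m

S_c ≈ 523 mm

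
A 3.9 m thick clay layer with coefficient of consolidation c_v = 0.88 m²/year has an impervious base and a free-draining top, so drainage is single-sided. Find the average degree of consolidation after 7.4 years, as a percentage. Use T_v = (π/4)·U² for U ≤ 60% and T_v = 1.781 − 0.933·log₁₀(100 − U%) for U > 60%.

Drainage path length: H_d = H = 3.9 m (single drainage).
T_v = c_v·t/H_d² = 0.88×7.4/3.9² = 0.42814.
T_v = 0.42814 corresponds to the U > 60% branch:
U = 1 − 10^((1.781 − T_v)/0.933)/100 = 0.7182

U ≈ 71.8 %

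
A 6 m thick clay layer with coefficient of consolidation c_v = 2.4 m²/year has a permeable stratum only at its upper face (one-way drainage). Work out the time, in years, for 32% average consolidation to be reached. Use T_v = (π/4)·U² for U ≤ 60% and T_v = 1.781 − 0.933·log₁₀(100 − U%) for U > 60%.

t ≈ 1.21 years

Drainage path length: H_d = H = 6 m (single drainage).
U ≤ 60%: T_v = (π/4)·U² = (π/4)×0.32² = 0.080425.
t = T_v·H_d²/c_v = 0.080425×6²/2.4 = 1.206 years.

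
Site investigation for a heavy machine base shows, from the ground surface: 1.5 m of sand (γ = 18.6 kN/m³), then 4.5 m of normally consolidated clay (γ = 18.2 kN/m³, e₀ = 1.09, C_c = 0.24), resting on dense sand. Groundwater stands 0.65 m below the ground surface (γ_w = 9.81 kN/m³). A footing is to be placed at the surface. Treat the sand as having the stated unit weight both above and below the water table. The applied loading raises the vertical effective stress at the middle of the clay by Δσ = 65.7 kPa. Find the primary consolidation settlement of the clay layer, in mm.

Mid-depth of clay below the ground surface: z = 1.5 + 4.5/2 = 3.75 m.
Total vertical stress at mid-clay: σ_v = 18.6×1.5 + 18.2×2.25 = 68.85 kPa.
Pore pressure: u = 9.81×(3.75 − 0.65) = 30.411 kPa.
Initial effective stress: σ'_0 = σ_v − u = 68.85 − 30.411 = 38.439 kPa.
Final effective stress: σ'_f = σ'_0 + Δσ = 38.439 + 65.7 = 104.14 kPa.
Normally consolidated clay, so the full stress increment lies on the virgin compression line:
S_c = C_c·H/(1+e₀)·log₁₀(σ'_f/σ'_0) = 0.24×4.5/(1+1.09)×log₁₀(104.14/38.439)
    = 0.51675 × 0.43285 = 0.2237 m

S_c ≈ 224 mm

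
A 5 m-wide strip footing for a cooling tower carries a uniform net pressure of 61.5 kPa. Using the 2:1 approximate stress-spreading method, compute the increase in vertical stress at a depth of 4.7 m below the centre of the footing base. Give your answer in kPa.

Δσ_z ≈ 31.7 kPa

By the 2:1 method the load spreads at 1 horizontal : 2 vertical, so at depth z the loaded area has grown by z in each plan dimension:
Δσ = qB/(B+z) = 61.5×5/(5+4.7) = 31.701 kPa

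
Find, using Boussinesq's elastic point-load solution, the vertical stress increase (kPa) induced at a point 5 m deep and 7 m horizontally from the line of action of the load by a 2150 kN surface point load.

Boussinesq vertical stress below a point load on an elastic half-space:
Δσ_z = 3P/(2πz²) · [1 + (r/z)²]^(−5/2)
r/z = 7/5 = 1.4; [1+(r/z)²]^(−5/2) = 0.066339.
Δσ_z = 3×2150/(2π×5²) × 0.066339 = 41.062 × 0.066339 = 2.724 kPa

Δσ_z ≈ 2.72 kPa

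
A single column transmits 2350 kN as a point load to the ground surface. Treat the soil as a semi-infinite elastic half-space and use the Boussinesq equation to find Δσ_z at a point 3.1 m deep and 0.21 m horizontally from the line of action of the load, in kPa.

Δσ_z ≈ 115 kPa

Boussinesq vertical stress below a point load on an elastic half-space:
Δσ_z = 3P/(2πz²) · [1 + (r/z)²]^(−5/2)
r/z = 0.21/3.1 = 0.067742; [1+(r/z)²]^(−5/2) = 0.98862.
Δσ_z = 3×2350/(2π×3.1²) × 0.98862 = 116.76 × 0.98862 = 115.4 kPa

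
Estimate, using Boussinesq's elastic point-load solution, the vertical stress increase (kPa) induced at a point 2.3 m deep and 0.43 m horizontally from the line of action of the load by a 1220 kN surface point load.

Boussinesq vertical stress below a point load on an elastic half-space:
Δσ_z = 3P/(2πz²) · [1 + (r/z)²]^(−5/2)
r/z = 0.43/2.3 = 0.18696; [1+(r/z)²]^(−5/2) = 0.9177.
Δσ_z = 3×1220/(2π×2.3²) × 0.9177 = 110.11 × 0.9177 = 101 kPa

Δσ_z ≈ 101 kPa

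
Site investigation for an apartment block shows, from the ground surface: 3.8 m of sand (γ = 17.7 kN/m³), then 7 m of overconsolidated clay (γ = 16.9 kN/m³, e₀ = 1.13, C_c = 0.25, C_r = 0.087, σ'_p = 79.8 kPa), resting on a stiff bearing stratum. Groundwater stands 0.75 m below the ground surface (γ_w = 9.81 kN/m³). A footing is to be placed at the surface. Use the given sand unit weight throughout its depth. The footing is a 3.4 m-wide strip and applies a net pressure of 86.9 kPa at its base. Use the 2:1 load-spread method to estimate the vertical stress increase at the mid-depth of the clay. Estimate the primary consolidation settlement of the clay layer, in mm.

S_c ≈ 73 mm

Mid-depth of clay below the ground surface: z = 3.8 + 7/2 = 7.3 m.
Total vertical stress at mid-clay: σ_v = 17.7×3.8 + 16.9×3.5 = 126.41 kPa.
Pore pressure: u = 9.81×(7.3 − 0.75) = 64.255 kPa.
Initial effective stress: σ'_0 = σ_v − u = 126.41 − 64.255 = 62.155 kPa.
Stress increase at mid-clay by the 2:1 spreading method:
Δσ = qB/(B+z) = 86.9×3.4/(3.4+7.3) = 27.613 kPa
Final effective stress: σ'_f = 62.155 + 27.613 = 89.768 kPa.
σ'_f = 89.768 > σ'_p = 79.8 kPa, so the stress path crosses the preconsolidation pressure — recompression up to σ'_p, then virgin compression beyond:
S_c = H/(1+e₀)·[C_r·log₁₀(σ'_p/σ'_0) + C_c·log₁₀(σ'_f/σ'_p)]
    = 7/2.13 × [0.087×log₁₀(79.8/62.155) + 0.25×log₁₀(89.768/79.8)]
    = 3.2864 × [0.0094418 + 0.01278] = 0.07303 m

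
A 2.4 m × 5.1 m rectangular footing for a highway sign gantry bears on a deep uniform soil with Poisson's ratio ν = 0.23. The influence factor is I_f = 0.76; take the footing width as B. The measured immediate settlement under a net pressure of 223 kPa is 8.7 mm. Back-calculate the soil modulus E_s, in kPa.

S_e = q·B·(1−ν²)/E_s · I_f  ⇒  E_s = q·B·(1−ν²)·I_f / S_e.
E_s = 223 × 2.4 × 0.9471 × 0.76 / 0.0087 = 44280 kPa

E_s ≈ 44300 kPa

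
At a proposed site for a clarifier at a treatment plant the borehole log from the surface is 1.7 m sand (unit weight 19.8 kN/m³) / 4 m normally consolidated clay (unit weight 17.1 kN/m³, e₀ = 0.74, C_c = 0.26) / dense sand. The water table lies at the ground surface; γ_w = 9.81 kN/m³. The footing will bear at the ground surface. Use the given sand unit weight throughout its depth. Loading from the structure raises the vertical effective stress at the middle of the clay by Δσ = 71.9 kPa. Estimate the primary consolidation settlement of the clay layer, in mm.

S_c ≈ 308 mm

Mid-depth of clay below the ground surface: z = 1.7 + 4/2 = 3.7 m.
Total vertical stress at mid-clay: σ_v = 19.8×1.7 + 17.1×2 = 67.86 kPa.
Pore pressure: u = 9.81×(3.7 − 0) = 36.297 kPa.
Initial effective stress: σ'_0 = σ_v − u = 67.86 − 36.297 = 31.563 kPa.
Final effective stress: σ'_f = σ'_0 + Δσ = 31.563 + 71.9 = 103.46 kPa.
Normally consolidated clay, so the full stress increment lies on the virgin compression line:
S_c = C_c·H/(1+e₀)·log₁₀(σ'_f/σ'_0) = 0.26×4/(1+0.74)×log₁₀(103.46/31.563)
    = 0.5977 × 0.51559 = 0.3082 m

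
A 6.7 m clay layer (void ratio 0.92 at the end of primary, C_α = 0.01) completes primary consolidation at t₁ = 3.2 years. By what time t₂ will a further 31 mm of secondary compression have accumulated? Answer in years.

t₂ ≈ 24.7 years

S_s = C_α·H/(1+e_p)·log₁₀(t₂/t₁) ⇒ log₁₀(t₂/t₁) = S_s·(1+e_p)/(C_α·H).
log₁₀(t₂/t₁) = 0.031 × (1+0.92) / (0.01×6.7) = 0.8884
t₂ = t₁ × 10^0.8884 = 3.2 × 7.733 = 24.75 years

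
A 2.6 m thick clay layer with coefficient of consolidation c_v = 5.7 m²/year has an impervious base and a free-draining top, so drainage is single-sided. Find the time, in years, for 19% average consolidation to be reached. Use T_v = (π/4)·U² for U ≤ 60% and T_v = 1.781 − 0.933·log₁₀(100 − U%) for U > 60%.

t ≈ 0.0336 years

Drainage path length: H_d = H = 2.6 m (single drainage).
U ≤ 60%: T_v = (π/4)·U² = (π/4)×0.19² = 0.028353.
t = T_v·H_d²/c_v = 0.028353×2.6²/5.7 = 0.03363 years.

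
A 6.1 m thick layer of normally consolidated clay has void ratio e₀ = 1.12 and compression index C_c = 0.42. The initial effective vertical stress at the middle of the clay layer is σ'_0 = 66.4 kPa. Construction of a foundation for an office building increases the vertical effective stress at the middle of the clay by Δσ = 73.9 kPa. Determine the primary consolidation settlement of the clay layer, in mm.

S_c ≈ 393 mm

Final effective stress: σ'_f = σ'_0 + Δσ = 66.4 + 73.9 = 140.3 kPa.
Normally consolidated clay, so the full stress increment lies on the virgin compression line:
S_c = C_c·H/(1+e₀)·log₁₀(σ'_f/σ'_0) = 0.42×6.1/(1+1.12)×log₁₀(140.3/66.4)
    = 1.2085 × 0.32489 = 0.3926 m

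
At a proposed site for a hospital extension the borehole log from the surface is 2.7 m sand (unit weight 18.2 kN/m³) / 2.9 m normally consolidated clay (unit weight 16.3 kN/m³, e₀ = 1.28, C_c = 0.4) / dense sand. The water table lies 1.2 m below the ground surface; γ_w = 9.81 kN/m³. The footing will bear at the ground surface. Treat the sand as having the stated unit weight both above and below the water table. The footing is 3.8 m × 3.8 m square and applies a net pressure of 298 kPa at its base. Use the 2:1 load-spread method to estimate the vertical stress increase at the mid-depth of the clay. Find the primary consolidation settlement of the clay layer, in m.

Mid-depth of clay below the ground surface: z = 2.7 + 2.9/2 = 4.15 m.
Total vertical stress at mid-clay: σ_v = 18.2×2.7 + 16.3×1.45 = 72.775 kPa.
Pore pressure: u = 9.81×(4.15 − 1.2) = 28.94 kPa.
Initial effective stress: σ'_0 = σ_v − u = 72.775 − 28.94 = 43.835 kPa.
Stress increase at mid-clay by the 2:1 spreading method:
Δσ = qBL/((B+z)(L+z)) = 298×3.8×3.8/((3.8+4.15)(3.8+4.15)) = 68.085 kPa
Final effective stress: σ'_f = σ'_0 + Δσ = 43.835 + 68.085 = 111.92 kPa.
Normally consolidated clay, so the full stress increment lies on the virgin compression line:
S_c = C_c·H/(1+e₀)·log₁₀(σ'_f/σ'_0) = 0.4×2.9/(1+1.28)×log₁₀(111.92/43.835)
    = 0.50877 × 0.40709 = 0.2071 m

S_c ≈ 0.207 m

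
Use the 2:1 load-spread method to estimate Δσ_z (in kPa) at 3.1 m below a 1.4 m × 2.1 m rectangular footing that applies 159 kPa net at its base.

Δσ_z ≈ 20 kPa

By the 2:1 method the load spreads at 1 horizontal : 2 vertical, so at depth z the loaded area has grown by z in each plan dimension:
Δσ = qBL/((B+z)(L+z)) = 159×1.4×2.1/((1.4+3.1)(2.1+3.1)) = 19.977 kPa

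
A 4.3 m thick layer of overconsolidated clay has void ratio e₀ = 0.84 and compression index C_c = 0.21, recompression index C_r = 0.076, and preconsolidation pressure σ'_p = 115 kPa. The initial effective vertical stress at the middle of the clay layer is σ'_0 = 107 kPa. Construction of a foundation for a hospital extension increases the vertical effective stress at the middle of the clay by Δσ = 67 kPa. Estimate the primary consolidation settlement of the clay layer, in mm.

Final effective stress: σ'_f = 107 + 67 = 174 kPa.
σ'_f = 174 > σ'_p = 115 kPa, so the stress path crosses the preconsolidation pressure — recompression up to σ'_p, then virgin compression beyond:
S_c = H/(1+e₀)·[C_r·log₁₀(σ'_p/σ'_0) + C_c·log₁₀(σ'_f/σ'_p)]
    = 4.3/1.84 × [0.076×log₁₀(115/107) + 0.21×log₁₀(174/115)]
    = 2.337 × [0.0023799 + 0.037769] = 0.09383 m

S_c ≈ 93.8 mm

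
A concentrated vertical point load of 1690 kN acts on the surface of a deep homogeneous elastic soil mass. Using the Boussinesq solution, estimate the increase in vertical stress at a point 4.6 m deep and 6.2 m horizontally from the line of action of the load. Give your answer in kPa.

Boussinesq vertical stress below a point load on an elastic half-space:
Δσ_z = 3P/(2πz²) · [1 + (r/z)²]^(−5/2)
r/z = 6.2/4.6 = 1.3478; [1+(r/z)²]^(−5/2) = 0.075106.
Δσ_z = 3×1690/(2π×4.6²) × 0.075106 = 38.134 × 0.075106 = 2.864 kPa

Δσ_z ≈ 2.86 kPa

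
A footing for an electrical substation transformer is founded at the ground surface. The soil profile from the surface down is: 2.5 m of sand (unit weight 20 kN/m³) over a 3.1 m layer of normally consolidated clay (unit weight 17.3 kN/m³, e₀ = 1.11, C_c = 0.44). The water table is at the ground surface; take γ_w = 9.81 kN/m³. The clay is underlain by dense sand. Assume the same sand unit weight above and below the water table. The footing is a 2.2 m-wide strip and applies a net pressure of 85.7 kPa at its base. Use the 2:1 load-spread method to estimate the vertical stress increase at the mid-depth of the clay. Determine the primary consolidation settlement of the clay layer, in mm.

S_c ≈ 167 mm

Mid-depth of clay below the ground surface: z = 2.5 + 3.1/2 = 4.05 m.
Total vertical stress at mid-clay: σ_v = 20×2.5 + 17.3×1.55 = 76.815 kPa.
Pore pressure: u = 9.81×(4.05 − 0) = 39.73 kPa.
Initial effective stress: σ'_0 = σ_v − u = 76.815 − 39.73 = 37.085 kPa.
Stress increase at mid-clay by the 2:1 spreading method:
Δσ = qB/(B+z) = 85.7×2.2/(2.2+4.05) = 30.166 kPa
Final effective stress: σ'_f = σ'_0 + Δσ = 37.085 + 30.166 = 67.251 kPa.
Normally consolidated clay, so the full stress increment lies on the virgin compression line:
S_c = C_c·H/(1+e₀)·log₁₀(σ'_f/σ'_0) = 0.44×3.1/(1+1.11)×log₁₀(67.251/37.085)
    = 0.64645 × 0.2585 = 0.1671 m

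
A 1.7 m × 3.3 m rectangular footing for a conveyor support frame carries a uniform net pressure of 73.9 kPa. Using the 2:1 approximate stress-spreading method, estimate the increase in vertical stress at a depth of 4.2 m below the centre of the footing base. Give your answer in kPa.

By the 2:1 method the load spreads at 1 horizontal : 2 vertical, so at depth z the loaded area has grown by z in each plan dimension:
Δσ = qBL/((B+z)(L+z)) = 73.9×1.7×3.3/((1.7+4.2)(3.3+4.2)) = 9.369 kPa

Δσ_z ≈ 9.37 kPa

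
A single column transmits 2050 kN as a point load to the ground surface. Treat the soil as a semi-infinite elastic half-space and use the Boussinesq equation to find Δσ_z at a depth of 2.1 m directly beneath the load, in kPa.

Boussinesq vertical stress below a point load on an elastic half-space:
Δσ_z = 3P/(2πz²) · [1 + (r/z)²]^(−5/2)
r/z = 0/2.1 = 0; [1+(r/z)²]^(−5/2) = 1.
Δσ_z = 3×2050/(2π×2.1²) × 1 = 221.95 × 1 = 221.9 kPa

Δσ_z ≈ 222 kPa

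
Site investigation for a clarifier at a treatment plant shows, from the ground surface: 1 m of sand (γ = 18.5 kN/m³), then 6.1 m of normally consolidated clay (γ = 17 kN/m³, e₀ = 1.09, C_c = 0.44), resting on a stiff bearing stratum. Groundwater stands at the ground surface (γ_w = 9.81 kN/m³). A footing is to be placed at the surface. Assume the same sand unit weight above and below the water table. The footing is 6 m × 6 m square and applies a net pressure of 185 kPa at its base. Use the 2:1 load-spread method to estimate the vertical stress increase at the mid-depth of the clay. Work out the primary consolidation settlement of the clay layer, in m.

Mid-depth of clay below the ground surface: z = 1 + 6.1/2 = 4.05 m.
Total vertical stress at mid-clay: σ_v = 18.5×1 + 17×3.05 = 70.35 kPa.
Pore pressure: u = 9.81×(4.05 − 0) = 39.73 kPa.
Initial effective stress: σ'_0 = σ_v − u = 70.35 − 39.73 = 30.62 kPa.
Stress increase at mid-clay by the 2:1 spreading method:
Δσ = qBL/((B+z)(L+z)) = 185×6×6/((6+4.05)(6+4.05)) = 65.939 kPa
Final effective stress: σ'_f = σ'_0 + Δσ = 30.62 + 65.939 = 96.559 kPa.
Normally consolidated clay, so the full stress increment lies on the virgin compression line:
S_c = C_c·H/(1+e₀)·log₁₀(σ'_f/σ'_0) = 0.44×6.1/(1+1.09)×log₁₀(96.559/30.62)
    = 1.2842 × 0.49879 = 0.6405 m

S_c ≈ 0.641 m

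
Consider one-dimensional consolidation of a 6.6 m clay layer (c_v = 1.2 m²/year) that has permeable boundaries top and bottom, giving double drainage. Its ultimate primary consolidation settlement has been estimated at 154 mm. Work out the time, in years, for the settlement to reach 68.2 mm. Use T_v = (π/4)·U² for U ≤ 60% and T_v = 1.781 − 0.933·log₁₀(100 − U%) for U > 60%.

t ≈ 1.4 years

Drainage path length: H_d = H/2 = 3.3 m (double drainage).
U = S(t)/S_ult = 68.2/154 = 0.4429.
U ≤ 60%: T_v = (π/4)·U² = (π/4)×0.44286² = 0.15403.
t = T_v·H_d²/c_v = 0.15403×3.3²/1.2 = 1.398 years.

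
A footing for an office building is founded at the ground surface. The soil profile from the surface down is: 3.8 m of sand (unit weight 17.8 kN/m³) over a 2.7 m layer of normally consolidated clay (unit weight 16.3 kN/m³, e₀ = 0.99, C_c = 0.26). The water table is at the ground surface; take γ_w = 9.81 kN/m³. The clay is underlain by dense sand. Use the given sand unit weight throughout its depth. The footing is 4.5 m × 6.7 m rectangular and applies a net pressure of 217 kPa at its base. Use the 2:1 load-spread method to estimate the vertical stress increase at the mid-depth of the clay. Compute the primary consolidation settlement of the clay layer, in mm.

S_c ≈ 138 mm

Mid-depth of clay below the ground surface: z = 3.8 + 2.7/2 = 5.15 m.
Total vertical stress at mid-clay: σ_v = 17.8×3.8 + 16.3×1.35 = 89.645 kPa.
Pore pressure: u = 9.81×(5.15 − 0) = 50.522 kPa.
Initial effective stress: σ'_0 = σ_v − u = 89.645 − 50.522 = 39.123 kPa.
Stress increase at mid-clay by the 2:1 spreading method:
Δσ = qBL/((B+z)(L+z)) = 217×4.5×6.7/((4.5+5.15)(6.7+5.15)) = 57.214 kPa
Final effective stress: σ'_f = σ'_0 + Δσ = 39.123 + 57.214 = 96.337 kPa.
Normally consolidated clay, so the full stress increment lies on the virgin compression line:
S_c = C_c·H/(1+e₀)·log₁₀(σ'_f/σ'_0) = 0.26×2.7/(1+0.99)×log₁₀(96.337/39.123)
    = 0.35276 × 0.39136 = 0.1381 m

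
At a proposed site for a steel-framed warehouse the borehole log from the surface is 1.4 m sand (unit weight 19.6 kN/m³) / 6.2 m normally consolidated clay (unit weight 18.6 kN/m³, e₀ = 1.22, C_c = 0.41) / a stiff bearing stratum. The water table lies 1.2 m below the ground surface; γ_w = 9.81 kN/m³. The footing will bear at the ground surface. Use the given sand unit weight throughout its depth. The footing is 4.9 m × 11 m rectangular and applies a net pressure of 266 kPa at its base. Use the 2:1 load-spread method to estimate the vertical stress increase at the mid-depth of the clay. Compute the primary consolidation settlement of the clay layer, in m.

S_c ≈ 0.524 m

Mid-depth of clay below the ground surface: z = 1.4 + 6.2/2 = 4.5 m.
Total vertical stress at mid-clay: σ_v = 19.6×1.4 + 18.6×3.1 = 85.1 kPa.
Pore pressure: u = 9.81×(4.5 − 1.2) = 32.373 kPa.
Initial effective stress: σ'_0 = σ_v − u = 85.1 − 32.373 = 52.727 kPa.
Stress increase at mid-clay by the 2:1 spreading method:
Δσ = qBL/((B+z)(L+z)) = 266×4.9×11/((4.9+4.5)(11+4.5)) = 98.404 kPa
Final effective stress: σ'_f = σ'_0 + Δσ = 52.727 + 98.404 = 151.13 kPa.
Normally consolidated clay, so the full stress increment lies on the virgin compression line:
S_c = C_c·H/(1+e₀)·log₁₀(σ'_f/σ'_0) = 0.41×6.2/(1+1.22)×log₁₀(151.13/52.727)
    = 1.145 × 0.45732 = 0.5236 m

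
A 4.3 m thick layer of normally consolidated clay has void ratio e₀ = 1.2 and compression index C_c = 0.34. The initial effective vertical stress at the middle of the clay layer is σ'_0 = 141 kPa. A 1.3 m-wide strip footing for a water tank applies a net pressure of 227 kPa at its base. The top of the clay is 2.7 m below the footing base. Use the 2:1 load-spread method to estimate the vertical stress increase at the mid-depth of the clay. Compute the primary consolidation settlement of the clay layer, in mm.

S_c ≈ 84.5 mm

Mid-depth of clay below the footing base: z = 2.7 + 4.3/2 = 4.85 m.
Stress increase at mid-clay by the 2:1 spreading method:
Δσ = qB/(B+z) = 227×1.3/(1.3+4.85) = 47.984 kPa
Final effective stress: σ'_f = σ'_0 + Δσ = 141 + 47.984 = 188.98 kPa.
Normally consolidated clay, so the full stress increment lies on the virgin compression line:
S_c = C_c·H/(1+e₀)·log₁₀(σ'_f/σ'_0) = 0.34×4.3/(1+1.2)×log₁₀(188.98/141)
    = 0.66455 × 0.1272 = 0.08453 m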